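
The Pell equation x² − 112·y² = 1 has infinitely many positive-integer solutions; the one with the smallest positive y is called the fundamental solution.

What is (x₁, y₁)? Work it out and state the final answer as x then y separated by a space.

√112 → a₀=10, period (1,1,2,1,1,20); ℓ=6 even so k=5
step 0: (10, 1)  from 10·(1,0) + (0,1)
step 1: (11, 1)  from 1·(10,1) + (1,0)
step 2: (21, 2)  from 1·(11,1) + (10,1)
step 3: (53, 5)  from 2·(21,2) + (11,1)
step 4: (74, 7)  from 1·(53,5) + (21,2)
step 5: (127, 12)  from 1·(74,7) + (53,5)
→ (127, 12).  Check: 127²=16129, 112·12²=16128, difference 1.

127 12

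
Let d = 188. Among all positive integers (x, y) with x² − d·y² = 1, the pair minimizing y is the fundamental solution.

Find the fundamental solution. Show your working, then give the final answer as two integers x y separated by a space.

4607 336

[13; 1,2,2,6,2,2,1,26] for √188; ℓ=8 ⇒ convergent index 7
a_0=13:  p_0=13·1+0=13,  q_0=13·0+1=1
…
a_2=2:  p_2=2·14+13=41,  q_2=2·1+1=3
a_3=2:  p_3=2·41+14=96,  q_3=2·3+1=7
a_4=6:  p_4=6·96+41=617,  q_4=6·7+3=45
a_5=2:  p_5=2·617+96=1330,  q_5=2·45+7=97
a_6=2:  p_6=2·1330+617=3277,  q_6=2·97+45=239
a_7=1:  p_7=1·3277+1330=4607,  q_7=1·239+97=336
fundamental: x₁=4607, y₁=336  (since 21224449 − 188·112896 = 1)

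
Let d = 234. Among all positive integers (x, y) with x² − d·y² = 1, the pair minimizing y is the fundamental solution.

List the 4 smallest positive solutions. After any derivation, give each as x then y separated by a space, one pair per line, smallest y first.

5201 340
54100801 3536680
562756526801 36788545020
5853793337683201 382674441761360

√234 → a₀=15, period (3,2,1,2,1,2,3,30); ℓ=8 even so k=7
a_0=15:  p_0=15·1+0=15,  q_0=15·0+1=1
a_1=3:  p_1=3·15+1=46,  q_1=3·1+0=3
a_2=2:  p_2=2·46+15=107,  q_2=2·3+1=7
a_3=1:  p_3=1·107+46=153,  q_3=1·7+3=10
a_4=2:  p_4=2·153+107=413,  q_4=2·10+7=27
…
a_6=2:  p_6=2·566+413=1545,  q_6=2·37+27=101
a_7=3:  p_7=3·1545+566=5201,  q_7=3·101+37=340
(x₁, y₁) = (5201, 340);  5201² − 234·340² = 1 ✓
(x_2, y_2) = (5201·5201 + 234·340·340, 5201·340 + 340·5201) = (54100801, 3536680)
(x_3, y_3) = (5201·54100801 + 234·340·3536680, 5201·3536680 + 340·54100801) = (562756526801, 36788545020)
(x_4, y_4) = (5201·562756526801 + 234·340·36788545020, 5201·36788545020 + 340·562756526801) = (5853793337683201, 382674441761360)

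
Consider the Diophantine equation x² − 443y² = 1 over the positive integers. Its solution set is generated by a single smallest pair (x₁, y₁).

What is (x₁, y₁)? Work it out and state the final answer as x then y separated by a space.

442 21

√443 = [21; 21,42, …], period ℓ=2 (even) → k=1
a_0=21:  p_0=21·1+0=21,  q_0=21·0+1=1
a_1=21:  p_1=21·21+1=442,  q_1=21·1+0=21
fundamental: x₁=442, y₁=21  (since 195364 − 443·441 = 1)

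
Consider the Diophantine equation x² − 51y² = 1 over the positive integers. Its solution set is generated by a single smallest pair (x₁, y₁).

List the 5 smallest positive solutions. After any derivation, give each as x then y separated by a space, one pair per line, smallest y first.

d=51: √d = [7; 7,14] (ℓ=2, even), read p_1/q_1
a_0=7:  p_0=7·1+0=7,  q_0=7·0+1=1
a_1=7:  p_1=7·7+1=50,  q_1=7·1+0=7
→ (50, 7).  Check: 50²=2500, 51·7²=2499, difference 1.
(50+7√51)^2 = 4999 + 700√51
(50+7√51)^3 = 499850 + 69993√51
(50+7√51)^4 = 49980001 + 6998600√51
(50+7√51)^5 = 4997500250 + 699790007√51

50 7
4999 700
499850 69993
49980001 6998600
4997500250 699790007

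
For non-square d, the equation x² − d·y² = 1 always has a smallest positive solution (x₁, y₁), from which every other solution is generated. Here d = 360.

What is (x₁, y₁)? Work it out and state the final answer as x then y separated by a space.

d=360: √d = [18; 1,36] (ℓ=2, even), read p_1/q_1
a_0=18:  p_0=18·1+0=18,  q_0=18·0+1=1
a_1=1:  p_1=1·18+1=19,  q_1=1·1+0=1
(x₁, y₁) = (19, 1);  19² − 360·1² = 1 ✓

19 1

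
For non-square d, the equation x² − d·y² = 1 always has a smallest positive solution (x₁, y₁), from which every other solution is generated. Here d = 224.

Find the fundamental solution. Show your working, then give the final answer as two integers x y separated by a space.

d=224: √d = [14; 1,28] (ℓ=2, even), read p_1/q_1
i=0: a=14 ⇒ p=14, q=1
i=1: a=1 ⇒ p=15, q=1
(x₁, y₁) = (15, 1);  15² − 224·1² = 1 ✓

15 1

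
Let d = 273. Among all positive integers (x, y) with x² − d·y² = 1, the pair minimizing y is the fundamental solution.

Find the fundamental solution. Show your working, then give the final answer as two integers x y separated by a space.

d=273: √d = [16; 1,1,10,1,1,32] (ℓ=6, even), read p_5/q_5
i=0: a=16 ⇒ p=16, q=1
i=1: a=1 ⇒ p=17, q=1
…
i=4: a=1 ⇒ p=380, q=23
i=5: a=1 ⇒ p=727, q=44
(x₁, y₁) = (727, 44);  727² − 273·44² = 1 ✓

727 44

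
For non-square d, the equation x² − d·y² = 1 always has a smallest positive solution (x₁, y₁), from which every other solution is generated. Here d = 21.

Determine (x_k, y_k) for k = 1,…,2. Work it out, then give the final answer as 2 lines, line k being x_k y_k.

[4; 1,1,2,1,1,8] for √21; ℓ=6 ⇒ convergent index 5
k=0  a_k=4  p_k/q_k = 4/1
k=1  a_k=1  p_k/q_k = 5/1
k=2  a_k=1  p_k/q_k = 9/2
k=3  a_k=2  p_k/q_k = 23/5
k=4  a_k=1  p_k/q_k = 32/7
k=5  a_k=1  p_k/q_k = 55/12
→ (55, 12).  Check: 55²=3025, 21·12²=3024, difference 1.
(x_2, y_2) = (55·55 + 21·12·12, 55·12 + 12·55) = (6049, 1320)

55 12
6049 1320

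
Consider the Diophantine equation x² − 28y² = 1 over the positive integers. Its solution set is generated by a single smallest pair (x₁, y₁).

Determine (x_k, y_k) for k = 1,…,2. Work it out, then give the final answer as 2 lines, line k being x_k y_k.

127 24
32257 6096

√28 → a₀=5, period (3,2,3,10); ℓ=4 even so k=3
i=0: a=5 ⇒ p=5, q=1
i=1: a=3 ⇒ p=16, q=3
i=2: a=2 ⇒ p=37, q=7
i=3: a=3 ⇒ p=127, q=24
fundamental: x₁=127, y₁=24  (since 16129 − 28·576 = 1)
n=2: (127,24)∘(127,24) = (127·127+28·24·24, 127·24+24·127) = (32257,6096)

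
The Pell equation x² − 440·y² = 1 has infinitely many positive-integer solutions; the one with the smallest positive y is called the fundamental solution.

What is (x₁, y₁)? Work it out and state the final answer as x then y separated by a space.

√440 → a₀=20, period (1,40); ℓ=2 even so k=1
k=0  a_k=20  p_k/q_k = 20/1
k=1  a_k=1  p_k/q_k = 21/1
(x₁, y₁) = (21, 1);  21² − 440·1² = 1 ✓

21 1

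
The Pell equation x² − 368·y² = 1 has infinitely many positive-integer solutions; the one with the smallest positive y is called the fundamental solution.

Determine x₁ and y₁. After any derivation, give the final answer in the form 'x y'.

1151 60

d=368: √d = [19; 5,2,5,38] (ℓ=4, even), read p_3/q_3
step 0: (19, 1)  from 19·(1,0) + (0,1)
step 1: (96, 5)  from 5·(19,1) + (1,0)
step 2: (211, 11)  from 2·(96,5) + (19,1)
step 3: (1151, 60)  from 5·(211,11) + (96,5)
fundamental: x₁=1151, y₁=60  (since 1324801 − 368·3600 = 1)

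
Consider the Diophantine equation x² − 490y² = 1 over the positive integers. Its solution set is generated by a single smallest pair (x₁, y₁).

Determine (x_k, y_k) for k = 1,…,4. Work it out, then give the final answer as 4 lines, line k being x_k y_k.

1039681 46968
2161873163521 97663474416
4495316905044313921 203077717488555624
9347391150304592810234881 422272088792340335957472

d=490: √d = [22; 7,2,1,4,4,4,1,2,7,44] (ℓ=10, even), read p_9/q_9
step 0: (22, 1)  from 22·(1,0) + (0,1)
step 1: (155, 7)  from 7·(22,1) + (1,0)
step 2: (332, 15)  from 2·(155,7) + (22,1)
…
step 4: (2280, 103)  from 4·(487,22) + (332,15)
step 5: (9607, 434)  from 4·(2280,103) + (487,22)
step 6: (40708, 1839)  from 4·(9607,434) + (2280,103)
step 7: (50315, 2273)  from 1·(40708,1839) + (9607,434)
step 8: (141338, 6385)  from 2·(50315,2273) + (40708,1839)
step 9: (1039681, 46968)  from 7·(141338,6385) + (50315,2273)
fundamental: x₁=1039681, y₁=46968  (since 1080936581761 − 490·2205993024 = 1)
(x_2, y_2) = (1039681·1039681 + 490·46968·46968, 1039681·46968 + 46968·1039681) = (2161873163521, 97663474416)
(x_3, y_3) = (1039681·2161873163521 + 490·46968·97663474416, 1039681·97663474416 + 46968·2161873163521) = (4495316905044313921, 203077717488555624)
(x_4, y_4) = (1039681·4495316905044313921 + 490·46968·203077717488555624, 1039681·203077717488555624 + 46968·4495316905044313921) = (9347391150304592810234881, 422272088792340335957472)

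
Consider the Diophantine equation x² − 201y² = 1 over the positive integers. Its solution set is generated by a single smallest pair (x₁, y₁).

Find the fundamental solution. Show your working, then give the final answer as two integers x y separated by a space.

√201 → a₀=14, period (5,1,1,1,2,…,1,5,28); ℓ=14 even so k=13
i=0: a=14 ⇒ p=14, q=1
i=1: a=5 ⇒ p=71, q=5
i=2: a=1 ⇒ p=85, q=6
…
i=4: a=1 ⇒ p=241, q=17
…
i=7: a=8 ⇒ p=7670, q=541
i=8: a=1 ⇒ p=8549, q=603
…
i=10: a=1 ⇒ p=33317, q=2350
…
i=12: a=1 ⇒ p=91402, q=6447
i=13: a=5 ⇒ p=515095, q=36332
(x₁, y₁) = (515095, 36332);  515095² − 201·36332² = 1 ✓

515095 36332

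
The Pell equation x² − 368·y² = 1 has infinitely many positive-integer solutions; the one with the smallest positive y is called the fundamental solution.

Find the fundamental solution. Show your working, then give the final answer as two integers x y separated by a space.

d=368: √d = [19; 5,2,5,38] (ℓ=4, even), read p_3/q_3
step 0: (19, 1)  from 19·(1,0) + (0,1)
step 1: (96, 5)  from 5·(19,1) + (1,0)
step 2: (211, 11)  from 2·(96,5) + (19,1)
step 3: (1151, 60)  from 5·(211,11) + (96,5)
fundamental: x₁=1151, y₁=60  (since 1324801 − 368·3600 = 1)

1151 60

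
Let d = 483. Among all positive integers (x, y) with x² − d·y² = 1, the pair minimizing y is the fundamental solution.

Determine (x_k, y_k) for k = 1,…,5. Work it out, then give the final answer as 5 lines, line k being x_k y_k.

22 1
967 44
42526 1935
1870177 85096
82245262 3742289

√483 → a₀=21, period (1,42); ℓ=2 even so k=1
step 0: (21, 1)  from 21·(1,0) + (0,1)
step 1: (22, 1)  from 1·(21,1) + (1,0)
(x₁, y₁) = (22, 1);  22² − 483·1² = 1 ✓
k=2:  x_2 = 22·22+483·1·1 = 967,  y_2 = 22·1+1·22 = 44
k=3:  x_3 = 22·967+483·1·44 = 42526,  y_3 = 22·44+1·967 = 1935
k=4:  x_4 = 22·42526+483·1·1935 = 1870177,  y_4 = 22·1935+1·42526 = 85096
k=5:  x_5 = 22·1870177+483·1·85096 = 82245262,  y_5 = 22·85096+1·1870177 = 3742289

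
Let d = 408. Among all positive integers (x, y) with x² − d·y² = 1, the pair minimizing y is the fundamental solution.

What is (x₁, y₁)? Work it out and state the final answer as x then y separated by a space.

√408 → a₀=20, period (5,40); ℓ=2 even so k=1
k=0  a_k=20  p_k/q_k = 20/1
k=1  a_k=5  p_k/q_k = 101/5
(x₁, y₁) = (101, 5);  101² − 408·5² = 1 ✓

101 5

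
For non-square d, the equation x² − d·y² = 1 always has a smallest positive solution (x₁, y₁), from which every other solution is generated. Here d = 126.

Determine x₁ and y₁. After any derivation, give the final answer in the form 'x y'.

√126 = [11; 4,2,4,22, …], period ℓ=4 (even) → k=3
step 0: (11, 1)  from 11·(1,0) + (0,1)
step 1: (45, 4)  from 4·(11,1) + (1,0)
step 2: (101, 9)  from 2·(45,4) + (11,1)
step 3: (449, 40)  from 4·(101,9) + (45,4)
fundamental: x₁=449, y₁=40  (since 201601 − 126·1600 = 1)

449 40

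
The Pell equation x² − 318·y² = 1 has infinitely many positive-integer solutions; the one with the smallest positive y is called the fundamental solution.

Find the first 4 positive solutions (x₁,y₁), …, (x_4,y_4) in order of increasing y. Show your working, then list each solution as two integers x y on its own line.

√318 = [17; 1,4,1,34, …], period ℓ=4 (even) → k=3
step 0: (17, 1)  from 17·(1,0) + (0,1)
step 1: (18, 1)  from 1·(17,1) + (1,0)
step 2: (89, 5)  from 4·(18,1) + (17,1)
step 3: (107, 6)  from 1·(89,5) + (18,1)
→ (107, 6).  Check: 107²=11449, 318·6²=11448, difference 1.
n=2: (107,6)∘(107,6) = (107·107+318·6·6, 107·6+6·107) = (22897,1284)
n=3: (22897,1284)∘(107,6) = (107·22897+318·6·1284, 107·1284+6·22897) = (4899851,274770)
n=4: (4899851,274770)∘(107,6) = (107·4899851+318·6·274770, 107·274770+6·4899851) = (1048545217,58799496)

107 6
22897 1284
4899851 274770
1048545217 58799496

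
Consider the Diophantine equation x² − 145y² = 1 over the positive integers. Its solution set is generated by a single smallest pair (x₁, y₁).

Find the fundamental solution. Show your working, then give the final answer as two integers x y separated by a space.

289 24

√145 → a₀=12, period (24); ℓ=1 odd so k=1
i=0: a=12 ⇒ p=12, q=1
i=1: a=24 ⇒ p=289, q=24
(x₁, y₁) = (289, 24);  289² − 145·24² = 1 ✓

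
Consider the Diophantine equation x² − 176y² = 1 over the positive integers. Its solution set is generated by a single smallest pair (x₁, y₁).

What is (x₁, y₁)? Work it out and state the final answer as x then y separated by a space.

199 15

[13; 3,1,3,26] for √176; ℓ=4 ⇒ convergent index 3
k=0  a_k=13  p_k/q_k = 13/1
k=1  a_k=3  p_k/q_k = 40/3
k=2  a_k=1  p_k/q_k = 53/4
k=3  a_k=3  p_k/q_k = 199/15
fundamental: x₁=199, y₁=15  (since 39601 − 176·225 = 1)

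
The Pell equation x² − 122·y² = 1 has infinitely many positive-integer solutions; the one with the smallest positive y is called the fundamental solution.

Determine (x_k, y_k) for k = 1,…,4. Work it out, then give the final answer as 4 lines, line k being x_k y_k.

243 22
118097 10692
57394899 5196290
27893802817 2525386248

d=122: √d = [11; 22] (ℓ=1, odd), read p_1/q_1
k=0  a_k=11  p_k/q_k = 11/1
k=1  a_k=22  p_k/q_k = 243/22
(x₁, y₁) = (243, 22);  243² − 122·22² = 1 ✓
n=2: (243,22)∘(243,22) = (243·243+122·22·22, 243·22+22·243) = (118097,10692)
n=3: (118097,10692)∘(243,22) = (243·118097+122·22·10692, 243·10692+22·118097) = (57394899,5196290)
n=4: (57394899,5196290)∘(243,22) = (243·57394899+122·22·5196290, 243·5196290+22·57394899) = (27893802817,2525386248)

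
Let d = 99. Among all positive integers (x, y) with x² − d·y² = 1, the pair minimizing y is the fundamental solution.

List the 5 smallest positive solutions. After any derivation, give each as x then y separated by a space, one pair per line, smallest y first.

10 1
199 20
3970 399
79201 7960
1580050 158801

d=99: √d = [9; 1,18] (ℓ=2, even), read p_1/q_1
k=0  a_k=9  p_k/q_k = 9/1
k=1  a_k=1  p_k/q_k = 10/1
→ (10, 1).  Check: 10²=100, 99·1²=99, difference 1.
n=2: (10,1)∘(10,1) = (10·10+99·1·1, 10·1+1·10) = (199,20)
n=3: (199,20)∘(10,1) = (10·199+99·1·20, 10·20+1·199) = (3970,399)
n=4: (3970,399)∘(10,1) = (10·3970+99·1·399, 10·399+1·3970) = (79201,7960)
n=5: (79201,7960)∘(10,1) = (10·79201+99·1·7960, 10·7960+1·79201) = (1580050,158801)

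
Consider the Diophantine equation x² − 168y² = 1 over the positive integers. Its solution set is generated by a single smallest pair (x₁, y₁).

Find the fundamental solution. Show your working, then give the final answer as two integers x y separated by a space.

√168 = [12; 1,24, …], period ℓ=2 (even) → k=1
a_0=12:  p_0=12·1+0=12,  q_0=12·0+1=1
a_1=1:  p_1=1·12+1=13,  q_1=1·1+0=1
(x₁, y₁) = (13, 1);  13² − 168·1² = 1 ✓

13 1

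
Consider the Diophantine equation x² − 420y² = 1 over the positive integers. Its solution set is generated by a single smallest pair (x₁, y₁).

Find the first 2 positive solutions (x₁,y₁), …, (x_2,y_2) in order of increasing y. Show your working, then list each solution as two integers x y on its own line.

41 2
3361 164

[20; 2,40] for √420; ℓ=2 ⇒ convergent index 1
k=0  a_k=20  p_k/q_k = 20/1
k=1  a_k=2  p_k/q_k = 41/2
(x₁, y₁) = (41, 2);  41² − 420·2² = 1 ✓
n=2: (41,2)∘(41,2) = (41·41+420·2·2, 41·2+2·41) = (3361,164)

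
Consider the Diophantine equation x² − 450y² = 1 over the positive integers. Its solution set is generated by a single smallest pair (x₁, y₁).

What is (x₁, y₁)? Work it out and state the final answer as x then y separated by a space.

[21; 4,1,2,4,2,1,4,42] for √450; ℓ=8 ⇒ convergent index 7
i=0: a=21 ⇒ p=21, q=1
i=1: a=4 ⇒ p=85, q=4
…
i=3: a=2 ⇒ p=297, q=14
i=4: a=4 ⇒ p=1294, q=61
…
i=6: a=1 ⇒ p=4179, q=197
i=7: a=4 ⇒ p=19601, q=924
(x₁, y₁) = (19601, 924);  19601² − 450·924² = 1 ✓

19601 924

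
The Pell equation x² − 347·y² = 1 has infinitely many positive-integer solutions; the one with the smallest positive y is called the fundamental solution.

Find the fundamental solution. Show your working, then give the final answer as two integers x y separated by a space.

[18; 1,1,1,2,4,…,1,1,36] for √347; ℓ=14 ⇒ convergent index 13
a_0=18:  p_0=18·1+0=18,  q_0=18·0+1=1
…
a_7=17:  p_7=17·801+652=14269,  q_7=17·43+35=766
…
a_11=1:  p_11=1·164168+74549=238717,  q_11=1·8813+4002=12815
a_12=1:  p_12=1·238717+164168=402885,  q_12=1·12815+8813=21628
a_13=1:  p_13=1·402885+238717=641602,  q_13=1·21628+12815=34443
fundamental: x₁=641602, y₁=34443  (since 411653126404 − 347·1186320249 = 1)

641602 34443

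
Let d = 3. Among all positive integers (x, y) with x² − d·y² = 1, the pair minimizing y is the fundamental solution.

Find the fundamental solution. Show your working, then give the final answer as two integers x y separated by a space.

√3 = [1; 1,2, …], period ℓ=2 (even) → k=1
k=0  a_k=1  p_k/q_k = 1/1
k=1  a_k=1  p_k/q_k = 2/1
fundamental: x₁=2, y₁=1  (since 4 − 3·1 = 1)

2 1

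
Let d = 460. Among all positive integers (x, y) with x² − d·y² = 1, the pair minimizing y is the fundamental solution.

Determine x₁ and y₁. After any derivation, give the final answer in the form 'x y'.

2535751 118230

[21; 2,4,3,1,2,10,2,1,3,4,2,42] for √460; ℓ=12 ⇒ convergent index 11
k=0  a_k=21  p_k/q_k = 21/1
…
k=6  a_k=10  p_k/q_k = 23335/1088
…
k=8  a_k=1  p_k/q_k = 72257/3369
…
k=10  a_k=4  p_k/q_k = 1135029/52921
k=11  a_k=2  p_k/q_k = 2535751/118230
(x₁, y₁) = (2535751, 118230);  2535751² − 460·118230² = 1 ✓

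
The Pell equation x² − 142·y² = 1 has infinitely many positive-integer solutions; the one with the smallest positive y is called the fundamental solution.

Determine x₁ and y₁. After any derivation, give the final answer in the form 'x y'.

[11; 1,10,1,22] for √142; ℓ=4 ⇒ convergent index 3
step 0: (11, 1)  from 11·(1,0) + (0,1)
step 1: (12, 1)  from 1·(11,1) + (1,0)
step 2: (131, 11)  from 10·(12,1) + (11,1)
step 3: (143, 12)  from 1·(131,11) + (12,1)
(x₁, y₁) = (143, 12);  143² − 142·12² = 1 ✓

143 12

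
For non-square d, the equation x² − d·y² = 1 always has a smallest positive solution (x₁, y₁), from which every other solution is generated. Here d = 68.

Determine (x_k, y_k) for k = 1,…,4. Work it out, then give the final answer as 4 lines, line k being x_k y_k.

√68 = [8; 4,16, …], period ℓ=2 (even) → k=1
k=0  a_k=8  p_k/q_k = 8/1
k=1  a_k=4  p_k/q_k = 33/4
(x₁, y₁) = (33, 4);  33² − 68·4² = 1 ✓
k=2:  x_2 = 33·33+68·4·4 = 2177,  y_2 = 33·4+4·33 = 264
k=3:  x_3 = 33·2177+68·4·264 = 143649,  y_3 = 33·264+4·2177 = 17420
k=4:  x_4 = 33·143649+68·4·17420 = 9478657,  y_4 = 33·17420+4·143649 = 1149456

33 4
2177 264
143649 17420
9478657 1149456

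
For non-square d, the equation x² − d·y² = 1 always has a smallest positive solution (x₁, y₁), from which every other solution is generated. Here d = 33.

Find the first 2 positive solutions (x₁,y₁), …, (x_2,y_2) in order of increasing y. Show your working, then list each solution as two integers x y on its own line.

23 4
1057 184

[5; 1,2,1,10] for √33; ℓ=4 ⇒ convergent index 3
a_0=5:  p_0=5·1+0=5,  q_0=5·0+1=1
a_1=1:  p_1=1·5+1=6,  q_1=1·1+0=1
a_2=2:  p_2=2·6+5=17,  q_2=2·1+1=3
a_3=1:  p_3=1·17+6=23,  q_3=1·3+1=4
(x₁, y₁) = (23, 4);  23² − 33·4² = 1 ✓
(x_2, y_2) = (23·23 + 33·4·4, 23·4 + 4·23) = (1057, 184)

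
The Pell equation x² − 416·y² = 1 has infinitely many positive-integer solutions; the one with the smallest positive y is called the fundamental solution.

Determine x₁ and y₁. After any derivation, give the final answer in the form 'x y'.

5201 255

[20; 2,1,1,9,1,1,2,40] for √416; ℓ=8 ⇒ convergent index 7
a_0=20:  p_0=20·1+0=20,  q_0=20·0+1=1
a_1=2:  p_1=2·20+1=41,  q_1=2·1+0=2
a_2=1:  p_2=1·41+20=61,  q_2=1·2+1=3
a_3=1:  p_3=1·61+41=102,  q_3=1·3+2=5
…
a_5=1:  p_5=1·979+102=1081,  q_5=1·48+5=53
a_6=1:  p_6=1·1081+979=2060,  q_6=1·53+48=101
a_7=2:  p_7=2·2060+1081=5201,  q_7=2·101+53=255
fundamental: x₁=5201, y₁=255  (since 27050401 − 416·65025 = 1)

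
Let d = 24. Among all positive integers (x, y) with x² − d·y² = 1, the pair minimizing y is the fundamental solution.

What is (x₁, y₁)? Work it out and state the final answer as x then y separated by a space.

√24 → a₀=4, period (1,8); ℓ=2 even so k=1
a_0=4:  p_0=4·1+0=4,  q_0=4·0+1=1
a_1=1:  p_1=1·4+1=5,  q_1=1·1+0=1
(x₁, y₁) = (5, 1);  5² − 24·1² = 1 ✓

5 1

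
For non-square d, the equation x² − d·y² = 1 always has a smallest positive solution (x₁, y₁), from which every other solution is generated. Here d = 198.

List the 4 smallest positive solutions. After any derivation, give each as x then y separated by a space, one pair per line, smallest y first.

√198 = [14; 14,28, …], period ℓ=2 (even) → k=1
a_0=14:  p_0=14·1+0=14,  q_0=14·0+1=1
a_1=14:  p_1=14·14+1=197,  q_1=14·1+0=14
(x₁, y₁) = (197, 14);  197² − 198·14² = 1 ✓
n=2: (197,14)∘(197,14) = (197·197+198·14·14, 197·14+14·197) = (77617,5516)
n=3: (77617,5516)∘(197,14) = (197·77617+198·14·5516, 197·5516+14·77617) = (30580901,2173290)
n=4: (30580901,2173290)∘(197,14) = (197·30580901+198·14·2173290, 197·2173290+14·30580901) = (12048797377,856270744)

197 14
77617 5516
30580901 2173290
12048797377 856270744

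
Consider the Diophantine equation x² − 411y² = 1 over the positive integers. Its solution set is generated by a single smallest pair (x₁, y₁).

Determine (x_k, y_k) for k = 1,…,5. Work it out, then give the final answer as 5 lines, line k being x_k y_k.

49730 2453
4946145799 243975380
491943661118810 24265791292347
48928716529930696801 2413475601692857240
4866450145574963442708650 240044283320105789798053

√411 → a₀=20, period (3,1,1,1,19,1,1,1,3,40); ℓ=10 even so k=9
k=0  a_k=20  p_k/q_k = 20/1
k=1  a_k=3  p_k/q_k = 61/3
k=2  a_k=1  p_k/q_k = 81/4
k=3  a_k=1  p_k/q_k = 142/7
k=4  a_k=1  p_k/q_k = 223/11
k=5  a_k=19  p_k/q_k = 4379/216
k=6  a_k=1  p_k/q_k = 4602/227
…
k=8  a_k=1  p_k/q_k = 13583/670
k=9  a_k=3  p_k/q_k = 49730/2453
→ (49730, 2453).  Check: 49730²=2473072900, 411·2453²=2473072899, difference 1.
(x_2, y_2) = (49730·49730 + 411·2453·2453, 49730·2453 + 2453·49730) = (4946145799, 243975380)
(x_3, y_3) = (49730·4946145799 + 411·2453·243975380, 49730·243975380 + 2453·4946145799) = (491943661118810, 24265791292347)
(x_4, y_4) = (49730·491943661118810 + 411·2453·24265791292347, 49730·24265791292347 + 2453·491943661118810) = (48928716529930696801, 2413475601692857240)
(x_5, y_5) = (49730·48928716529930696801 + 411·2453·2413475601692857240, 49730·2413475601692857240 + 2453·48928716529930696801) = (4866450145574963442708650, 240044283320105789798053)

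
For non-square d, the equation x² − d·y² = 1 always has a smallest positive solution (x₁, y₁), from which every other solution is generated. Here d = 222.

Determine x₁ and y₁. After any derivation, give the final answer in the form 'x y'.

√222 → a₀=14, period (1,8,1,28); ℓ=4 even so k=3
a_0=14:  p_0=14·1+0=14,  q_0=14·0+1=1
…
a_2=8:  p_2=8·15+14=134,  q_2=8·1+1=9
a_3=1:  p_3=1·134+15=149,  q_3=1·9+1=10
(x₁, y₁) = (149, 10);  149² − 222·10² = 1 ✓

149 10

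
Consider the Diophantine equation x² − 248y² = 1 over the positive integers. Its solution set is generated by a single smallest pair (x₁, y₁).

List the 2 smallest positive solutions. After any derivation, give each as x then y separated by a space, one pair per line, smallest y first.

√248 → a₀=15, period (1,2,1,30); ℓ=4 even so k=3
i=0: a=15 ⇒ p=15, q=1
…
i=2: a=2 ⇒ p=47, q=3
i=3: a=1 ⇒ p=63, q=4
(x₁, y₁) = (63, 4);  63² − 248·4² = 1 ✓
n=2: (63,4)∘(63,4) = (63·63+248·4·4, 63·4+4·63) = (7937,504)

63 4
7937 504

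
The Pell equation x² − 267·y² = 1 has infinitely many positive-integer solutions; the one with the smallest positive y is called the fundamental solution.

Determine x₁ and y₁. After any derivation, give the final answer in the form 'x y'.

√267 = [16; 2,1,15,1,2,32, …], period ℓ=6 (even) → k=5
k=0  a_k=16  p_k/q_k = 16/1
k=1  a_k=2  p_k/q_k = 33/2
…
k=3  a_k=15  p_k/q_k = 768/47
k=4  a_k=1  p_k/q_k = 817/50
k=5  a_k=2  p_k/q_k = 2402/147
(x₁, y₁) = (2402, 147);  2402² − 267·147² = 1 ✓

2402 147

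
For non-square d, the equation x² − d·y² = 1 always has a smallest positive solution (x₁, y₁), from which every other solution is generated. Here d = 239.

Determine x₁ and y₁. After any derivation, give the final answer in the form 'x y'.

6195120 400729

d=239: √d = [15; 2,5,1,2,4,15,4,2,1,5,2,30] (ℓ=12, even), read p_11/q_11
step 0: (15, 1)  from 15·(1,0) + (0,1)
step 1: (31, 2)  from 2·(15,1) + (1,0)
…
step 5: (2489, 161)  from 4·(572,37) + (201,13)
step 6: (37907, 2452)  from 15·(2489,161) + (572,37)
step 7: (154117, 9969)  from 4·(37907,2452) + (2489,161)
step 8: (346141, 22390)  from 2·(154117,9969) + (37907,2452)
step 9: (500258, 32359)  from 1·(346141,22390) + (154117,9969)
step 10: (2847431, 184185)  from 5·(500258,32359) + (346141,22390)
step 11: (6195120, 400729)  from 2·(2847431,184185) + (500258,32359)
(x₁, y₁) = (6195120, 400729);  6195120² − 239·400729² = 1 ✓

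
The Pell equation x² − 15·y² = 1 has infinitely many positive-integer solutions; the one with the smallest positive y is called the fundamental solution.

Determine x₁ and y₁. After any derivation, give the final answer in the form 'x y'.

d=15: √d = [3; 1,6] (ℓ=2, even), read p_1/q_1
k=0  a_k=3  p_k/q_k = 3/1
k=1  a_k=1  p_k/q_k = 4/1
→ (4, 1).  Check: 4²=16, 15·1²=15, difference 1.

4 1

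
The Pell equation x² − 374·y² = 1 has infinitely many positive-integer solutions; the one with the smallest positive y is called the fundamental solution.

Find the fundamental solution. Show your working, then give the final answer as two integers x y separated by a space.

√374 = [19; 2,1,18,1,2,38, …], period ℓ=6 (even) → k=5
step 0: (19, 1)  from 19·(1,0) + (0,1)
step 1: (39, 2)  from 2·(19,1) + (1,0)
…
step 3: (1083, 56)  from 18·(58,3) + (39,2)
step 4: (1141, 59)  from 1·(1083,56) + (58,3)
step 5: (3365, 174)  from 2·(1141,59) + (1083,56)
→ (3365, 174).  Check: 3365²=11323225, 374·174²=11323224, difference 1.

3365 174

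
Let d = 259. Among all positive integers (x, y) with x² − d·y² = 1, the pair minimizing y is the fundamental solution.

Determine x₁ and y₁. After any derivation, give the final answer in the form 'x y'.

d=259: √d = [16; 10,1,2,3,4,3,2,1,10,32] (ℓ=10, even), read p_9/q_9
step 0: (16, 1)  from 16·(1,0) + (0,1)
…
step 3: (515, 32)  from 2·(177,11) + (161,10)
…
step 6: (23931, 1487)  from 3·(7403,460) + (1722,107)
…
step 8: (79196, 4921)  from 1·(55265,3434) + (23931,1487)
step 9: (847225, 52644)  from 10·(79196,4921) + (55265,3434)
→ (847225, 52644).  Check: 847225²=717790200625, 259·52644²=717790200624, difference 1.

847225 52644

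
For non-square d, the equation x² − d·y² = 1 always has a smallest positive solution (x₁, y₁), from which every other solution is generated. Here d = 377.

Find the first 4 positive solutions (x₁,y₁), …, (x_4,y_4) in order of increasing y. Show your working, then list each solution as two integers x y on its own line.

233 12
108577 5592
50596649 2605860
23577929857 1214325168

√377 → a₀=19, period (2,2,2,38); ℓ=4 even so k=3
i=0: a=19 ⇒ p=19, q=1
…
i=2: a=2 ⇒ p=97, q=5
i=3: a=2 ⇒ p=233, q=12
(x₁, y₁) = (233, 12);  233² − 377·12² = 1 ✓
(x_2, y_2) = (233·233 + 377·12·12, 233·12 + 12·233) = (108577, 5592)
(x_3, y_3) = (233·108577 + 377·12·5592, 233·5592 + 12·108577) = (50596649, 2605860)
(x_4, y_4) = (233·50596649 + 377·12·2605860, 233·2605860 + 12·50596649) = (23577929857, 1214325168)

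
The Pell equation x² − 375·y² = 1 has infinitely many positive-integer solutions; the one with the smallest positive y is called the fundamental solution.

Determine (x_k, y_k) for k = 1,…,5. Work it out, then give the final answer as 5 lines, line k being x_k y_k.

[19; 2,1,2,1,5,1,2,1,2,38] for √375; ℓ=10 ⇒ convergent index 9
step 0: (19, 1)  from 19·(1,0) + (0,1)
…
step 4: (213, 11)  from 1·(155,8) + (58,3)
…
step 6: (1433, 74)  from 1·(1220,63) + (213,11)
…
step 8: (5519, 285)  from 1·(4086,211) + (1433,74)
step 9: (15124, 781)  from 2·(5519,285) + (4086,211)
(x₁, y₁) = (15124, 781);  15124² − 375·781² = 1 ✓
k=2:  x_2 = 15124·15124+375·781·781 = 457470751,  y_2 = 15124·781+781·15124 = 23623688
k=3:  x_3 = 15124·457470751+375·781·23623688 = 13837575261124,  y_3 = 15124·23623688+781·457470751 = 714569313843
k=4:  x_4 = 15124·13837575261124+375·781·714569313843 = 418558976041008001,  y_4 = 15124·714569313843+781·13837575261124 = 21614292581499376
k=5:  x_5 = 15124·418558976041008001+375·781·21614292581499376 = 12660571893450834753124,  y_5 = 15124·21614292581499376+781·418558976041008001 = 653789121290623811405

15124 781
457470751 23623688
13837575261124 714569313843
418558976041008001 21614292581499376
12660571893450834753124 653789121290623811405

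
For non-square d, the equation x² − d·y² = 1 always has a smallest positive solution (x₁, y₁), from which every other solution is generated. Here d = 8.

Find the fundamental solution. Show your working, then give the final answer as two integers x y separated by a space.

[2; 1,4] for √8; ℓ=2 ⇒ convergent index 1
i=0: a=2 ⇒ p=2, q=1
i=1: a=1 ⇒ p=3, q=1
→ (3, 1).  Check: 3²=9, 8·1²=8, difference 1.

3 1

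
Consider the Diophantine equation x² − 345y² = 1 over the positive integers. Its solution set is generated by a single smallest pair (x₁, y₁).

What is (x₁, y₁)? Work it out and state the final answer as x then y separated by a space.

6761 364

√345 = [18; 1,1,2,1,6,1,2,1,1,36, …], period ℓ=10 (even) → k=9
k=0  a_k=18  p_k/q_k = 18/1
…
k=2  a_k=1  p_k/q_k = 37/2
k=3  a_k=2  p_k/q_k = 93/5
k=4  a_k=1  p_k/q_k = 130/7
k=5  a_k=6  p_k/q_k = 873/47
…
k=8  a_k=1  p_k/q_k = 3882/209
k=9  a_k=1  p_k/q_k = 6761/364
→ (6761, 364).  Check: 6761²=45711121, 345·364²=45711120, difference 1.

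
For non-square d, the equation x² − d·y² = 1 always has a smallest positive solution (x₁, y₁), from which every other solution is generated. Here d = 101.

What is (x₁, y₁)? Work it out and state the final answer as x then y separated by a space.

[10; 20] for √101; ℓ=1 ⇒ convergent index 1
a_0=10:  p_0=10·1+0=10,  q_0=10·0+1=1
a_1=20:  p_1=20·10+1=201,  q_1=20·1+0=20
(x₁, y₁) = (201, 20);  201² − 101·20² = 1 ✓

201 20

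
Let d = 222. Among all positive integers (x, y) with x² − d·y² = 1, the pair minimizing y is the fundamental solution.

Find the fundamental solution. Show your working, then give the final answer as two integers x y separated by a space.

√222 = [14; 1,8,1,28, …], period ℓ=4 (even) → k=3
i=0: a=14 ⇒ p=14, q=1
i=1: a=1 ⇒ p=15, q=1
i=2: a=8 ⇒ p=134, q=9
i=3: a=1 ⇒ p=149, q=10
fundamental: x₁=149, y₁=10  (since 22201 − 222·100 = 1)

149 10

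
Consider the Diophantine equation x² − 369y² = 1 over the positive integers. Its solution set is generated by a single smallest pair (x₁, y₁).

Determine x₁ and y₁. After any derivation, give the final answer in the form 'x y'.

8396801 437120

d=369: √d = [19; 4,1,3,2,7,4,7,2,3,1,4,38] (ℓ=12, even), read p_11/q_11
i=0: a=19 ⇒ p=19, q=1
i=1: a=4 ⇒ p=77, q=4
i=2: a=1 ⇒ p=96, q=5
i=3: a=3 ⇒ p=365, q=19
i=4: a=2 ⇒ p=826, q=43
…
i=6: a=4 ⇒ p=25414, q=1323
i=7: a=7 ⇒ p=184045, q=9581
i=8: a=2 ⇒ p=393504, q=20485
i=9: a=3 ⇒ p=1364557, q=71036
i=10: a=1 ⇒ p=1758061, q=91521
i=11: a=4 ⇒ p=8396801, q=437120
fundamental: x₁=8396801, y₁=437120  (since 70506267033601 − 369·191073894400 = 1)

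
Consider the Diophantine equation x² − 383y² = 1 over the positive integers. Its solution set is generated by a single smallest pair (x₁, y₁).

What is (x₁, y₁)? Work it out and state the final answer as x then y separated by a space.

[19; 1,1,3,19,3,1,1,38] for √383; ℓ=8 ⇒ convergent index 7
k=0  a_k=19  p_k/q_k = 19/1
k=1  a_k=1  p_k/q_k = 20/1
k=2  a_k=1  p_k/q_k = 39/2
k=3  a_k=3  p_k/q_k = 137/7
k=4  a_k=19  p_k/q_k = 2642/135
…
k=6  a_k=1  p_k/q_k = 10705/547
k=7  a_k=1  p_k/q_k = 18768/959
→ (18768, 959).  Check: 18768²=352237824, 383·959²=352237823, difference 1.

18768 959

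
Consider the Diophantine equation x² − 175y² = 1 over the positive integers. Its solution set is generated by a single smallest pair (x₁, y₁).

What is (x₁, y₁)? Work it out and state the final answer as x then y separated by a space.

√175 → a₀=13, period (4,2,1,2,4,26); ℓ=6 even so k=5
step 0: (13, 1)  from 13·(1,0) + (0,1)
…
step 2: (119, 9)  from 2·(53,4) + (13,1)
step 3: (172, 13)  from 1·(119,9) + (53,4)
step 4: (463, 35)  from 2·(172,13) + (119,9)
step 5: (2024, 153)  from 4·(463,35) + (172,13)
(x₁, y₁) = (2024, 153);  2024² − 175·153² = 1 ✓

2024 153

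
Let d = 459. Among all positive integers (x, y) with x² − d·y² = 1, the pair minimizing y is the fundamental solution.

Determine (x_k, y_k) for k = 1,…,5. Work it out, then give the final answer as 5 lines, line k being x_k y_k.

499850 23331
499700044999 23324000700
499550134985000450 23317003499766669
499400269944005249820001 23310008398693414998600
499250449862522498110069999250 23303015396150489970600653331

[21; 2,2,1,4,21,4,1,2,2,42] for √459; ℓ=10 ⇒ convergent index 9
i=0: a=21 ⇒ p=21, q=1
…
i=2: a=2 ⇒ p=107, q=5
i=3: a=1 ⇒ p=150, q=7
i=4: a=4 ⇒ p=707, q=33
i=5: a=21 ⇒ p=14997, q=700
…
i=8: a=2 ⇒ p=212079, q=9899
i=9: a=2 ⇒ p=499850, q=23331
→ (499850, 23331).  Check: 499850²=249850022500, 459·23331²=249850022499, difference 1.
n=2: (499850,23331)∘(499850,23331) = (499850·499850+459·23331·23331, 499850·23331+23331·499850) = (499700044999,23324000700)
n=3: (499700044999,23324000700)∘(499850,23331) = (499850·499700044999+459·23331·23324000700, 499850·23324000700+23331·499700044999) = (499550134985000450,23317003499766669)
n=4: (499550134985000450,23317003499766669)∘(499850,23331) = (499850·499550134985000450+459·23331·23317003499766669, 499850·23317003499766669+23331·499550134985000450) = (499400269944005249820001,23310008398693414998600)
n=5: (499400269944005249820001,23310008398693414998600)∘(499850,23331) = (499850·499400269944005249820001+459·23331·23310008398693414998600, 499850·23310008398693414998600+23331·499400269944005249820001) = (499250449862522498110069999250,23303015396150489970600653331)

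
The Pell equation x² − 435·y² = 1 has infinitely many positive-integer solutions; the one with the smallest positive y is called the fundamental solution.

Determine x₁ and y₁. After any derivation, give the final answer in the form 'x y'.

146 7

√435 → a₀=20, period (1,5,1,40); ℓ=4 even so k=3
step 0: (20, 1)  from 20·(1,0) + (0,1)
…
step 2: (125, 6)  from 5·(21,1) + (20,1)
step 3: (146, 7)  from 1·(125,6) + (21,1)
→ (146, 7).  Check: 146²=21316, 435·7²=21315, difference 1.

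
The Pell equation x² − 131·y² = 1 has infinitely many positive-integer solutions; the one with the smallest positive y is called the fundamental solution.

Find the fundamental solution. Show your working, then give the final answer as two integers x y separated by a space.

10610 927

[11; 2,4,11,4,2,22] for √131; ℓ=6 ⇒ convergent index 5
i=0: a=11 ⇒ p=11, q=1
i=1: a=2 ⇒ p=23, q=2
i=2: a=4 ⇒ p=103, q=9
…
i=4: a=4 ⇒ p=4727, q=413
i=5: a=2 ⇒ p=10610, q=927
fundamental: x₁=10610, y₁=927  (since 112572100 − 131·859329 = 1)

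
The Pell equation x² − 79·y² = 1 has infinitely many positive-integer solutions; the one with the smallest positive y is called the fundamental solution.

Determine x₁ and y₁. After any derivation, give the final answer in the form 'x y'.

80 9

√79 → a₀=8, period (1,7,1,16); ℓ=4 even so k=3
a_0=8:  p_0=8·1+0=8,  q_0=8·0+1=1
a_1=1:  p_1=1·8+1=9,  q_1=1·1+0=1
a_2=7:  p_2=7·9+8=71,  q_2=7·1+1=8
a_3=1:  p_3=1·71+9=80,  q_3=1·8+1=9
→ (80, 9).  Check: 80²=6400, 79·9²=6399, difference 1.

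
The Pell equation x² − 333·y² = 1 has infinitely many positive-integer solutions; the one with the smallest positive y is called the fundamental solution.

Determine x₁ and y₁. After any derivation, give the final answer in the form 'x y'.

d=333: √d = [18; 4,36] (ℓ=2, even), read p_1/q_1
i=0: a=18 ⇒ p=18, q=1
i=1: a=4 ⇒ p=73, q=4
(x₁, y₁) = (73, 4);  73² − 333·4² = 1 ✓

73 4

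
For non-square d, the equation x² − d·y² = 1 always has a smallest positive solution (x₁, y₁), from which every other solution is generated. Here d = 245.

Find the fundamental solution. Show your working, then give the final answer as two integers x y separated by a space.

[15; 1,1,1,7,6,7,1,1,1,30] for √245; ℓ=10 ⇒ convergent index 9
a_0=15:  p_0=15·1+0=15,  q_0=15·0+1=1
…
a_4=7:  p_4=7·47+31=360,  q_4=7·3+2=23
…
a_6=7:  p_6=7·2207+360=15809,  q_6=7·141+23=1010
…
a_8=1:  p_8=1·18016+15809=33825,  q_8=1·1151+1010=2161
a_9=1:  p_9=1·33825+18016=51841,  q_9=1·2161+1151=3312
(x₁, y₁) = (51841, 3312);  51841² − 245·3312² = 1 ✓

51841 3312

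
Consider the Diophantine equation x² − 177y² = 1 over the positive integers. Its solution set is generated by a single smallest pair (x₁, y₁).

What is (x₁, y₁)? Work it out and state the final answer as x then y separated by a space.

62423 4692

√177 = [13; 3,3,2,8,2,3,3,26, …], period ℓ=8 (even) → k=7
step 0: (13, 1)  from 13·(1,0) + (0,1)
…
step 2: (133, 10)  from 3·(40,3) + (13,1)
…
step 4: (2581, 194)  from 8·(306,23) + (133,10)
…
step 6: (18985, 1427)  from 3·(5468,411) + (2581,194)
step 7: (62423, 4692)  from 3·(18985,1427) + (5468,411)
(x₁, y₁) = (62423, 4692);  62423² − 177·4692² = 1 ✓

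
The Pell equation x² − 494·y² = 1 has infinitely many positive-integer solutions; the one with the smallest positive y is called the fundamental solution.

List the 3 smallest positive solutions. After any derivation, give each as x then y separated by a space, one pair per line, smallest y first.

73035 3286
10668222449 479986020
1558307253052395 70111557938114

d=494: √d = [22; 4,2,2,1,2,1,2,2,4,44] (ℓ=10, even), read p_9/q_9
i=0: a=22 ⇒ p=22, q=1
i=1: a=4 ⇒ p=89, q=4
i=2: a=2 ⇒ p=200, q=9
…
i=8: a=2 ⇒ p=16514, q=743
i=9: a=4 ⇒ p=73035, q=3286
fundamental: x₁=73035, y₁=3286  (since 5334111225 − 494·10797796 = 1)
(x_2, y_2) = (73035·73035 + 494·3286·3286, 73035·3286 + 3286·73035) = (10668222449, 479986020)
(x_3, y_3) = (73035·10668222449 + 494·3286·479986020, 73035·479986020 + 3286·10668222449) = (1558307253052395, 70111557938114)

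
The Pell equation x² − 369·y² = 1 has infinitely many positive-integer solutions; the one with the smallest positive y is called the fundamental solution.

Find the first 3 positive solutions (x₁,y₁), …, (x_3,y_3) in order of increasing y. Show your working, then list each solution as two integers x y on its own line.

√369 = [19; 4,1,3,2,7,4,7,2,3,1,4,38, …], period ℓ=12 (even) → k=11
a_0=19:  p_0=19·1+0=19,  q_0=19·0+1=1
…
a_2=1:  p_2=1·77+19=96,  q_2=1·4+1=5
…
a_10=1:  p_10=1·1364557+393504=1758061,  q_10=1·71036+20485=91521
a_11=4:  p_11=4·1758061+1364557=8396801,  q_11=4·91521+71036=437120
fundamental: x₁=8396801, y₁=437120  (since 70506267033601 − 369·191073894400 = 1)
(8396801+437120√369)^2 = 141012534067201 + 7340819306240√369
(8396801+437120√369)^3 = 2368108374136006451201 + 123278797782910239360√369

8396801 437120
141012534067201 7340819306240
2368108374136006451201 123278797782910239360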